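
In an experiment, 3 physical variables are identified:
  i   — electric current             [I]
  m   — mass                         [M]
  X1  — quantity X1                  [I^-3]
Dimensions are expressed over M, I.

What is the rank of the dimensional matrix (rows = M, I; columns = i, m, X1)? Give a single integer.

Exponent matrix [M,I] × [i,m,X1]:
  M: [ 0  1  0]
  I: [ 1  0 -3]
Row reduction gives pivot columns i,m; rank = 2

2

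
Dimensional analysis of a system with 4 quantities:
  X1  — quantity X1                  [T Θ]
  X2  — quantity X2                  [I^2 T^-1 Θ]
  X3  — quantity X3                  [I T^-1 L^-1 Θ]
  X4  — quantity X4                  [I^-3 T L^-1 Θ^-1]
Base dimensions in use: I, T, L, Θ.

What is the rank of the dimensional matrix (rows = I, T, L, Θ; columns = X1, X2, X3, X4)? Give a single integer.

Write exponents as rows I,T,L,Θ / cols X1,X2,X3,X4:
  I: [ 0  2  1 -3]
  T: [ 1 -1 -1  1]
  L: [ 0  0 -1 -1]
  Θ: [ 1  1  1 -1]
RREF → pivots at {X1,X2,X3} ⇒ r = 3

3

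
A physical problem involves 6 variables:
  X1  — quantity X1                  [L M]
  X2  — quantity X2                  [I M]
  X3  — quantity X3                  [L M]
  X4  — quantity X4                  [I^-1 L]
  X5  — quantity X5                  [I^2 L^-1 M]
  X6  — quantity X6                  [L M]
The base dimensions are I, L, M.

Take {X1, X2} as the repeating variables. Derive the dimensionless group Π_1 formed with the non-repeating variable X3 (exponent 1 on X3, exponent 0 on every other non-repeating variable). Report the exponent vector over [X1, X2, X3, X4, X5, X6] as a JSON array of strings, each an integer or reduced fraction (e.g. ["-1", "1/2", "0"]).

Write exponents as rows I,L,M / cols X1,X2,X3,X4,X5,X6:
  I: [ 0  1  0 -1  2  0]
  L: [ 1  0  1  1 -1  1]
  M: [ 1  1  1  0  1  1]
Echelon form has 2 nonzero rows (pivots: X1,X2)
Pivot set = {X1,X2}, free = {X3,X4,X5,X6}
RREF:
  r0: [   1    0    1    1   -1    1]
  r1: [   0    1    0   -1    2    0]
  r2: [   0    0    0    0    0    0]
Fix exponent of X3 at 1, X4 at 0, X5 at 0, X6 at 0; solve each RREF row for its pivot's exponent:
  r0: exp(X1) + (1)·1 = 0 ⇒ exp(X1) = -1
  r1: exp(X2) + (0)·1 = 0 ⇒ exp(X2) = 0
Π_1 = X1^-1 · X3

["-1", "0", "1", "0", "0", "0"]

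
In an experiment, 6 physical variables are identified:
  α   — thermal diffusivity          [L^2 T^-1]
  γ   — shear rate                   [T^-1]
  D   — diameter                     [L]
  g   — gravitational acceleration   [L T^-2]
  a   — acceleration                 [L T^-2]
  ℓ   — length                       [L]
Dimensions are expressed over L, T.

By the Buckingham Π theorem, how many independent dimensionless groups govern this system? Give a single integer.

4

Write exponents as rows L,T / cols α,γ,D,g,a,ℓ:
  L: [ 2  0  1  1  1  1]
  T: [-1 -1  0 -2 -2  0]
Echelon form has 2 nonzero rows (pivots: α,γ)
6 vars − rank 2 = 4 Π groups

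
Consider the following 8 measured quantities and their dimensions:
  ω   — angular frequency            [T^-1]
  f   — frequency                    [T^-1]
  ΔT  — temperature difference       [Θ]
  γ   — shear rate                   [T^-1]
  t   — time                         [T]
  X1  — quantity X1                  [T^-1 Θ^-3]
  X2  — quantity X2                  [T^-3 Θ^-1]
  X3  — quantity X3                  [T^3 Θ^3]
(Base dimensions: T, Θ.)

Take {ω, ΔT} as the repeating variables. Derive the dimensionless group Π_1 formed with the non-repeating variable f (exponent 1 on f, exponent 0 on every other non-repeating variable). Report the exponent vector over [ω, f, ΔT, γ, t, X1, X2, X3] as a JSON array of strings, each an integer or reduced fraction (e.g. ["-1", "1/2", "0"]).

Exponent matrix [T,Θ] × [ω,f,ΔT,γ,t,X1,X2,X3]:
  T: [-1 -1  0 -1  1 -1 -3  3]
  Θ: [ 0  0  1  0  0 -3 -1  3]
RREF → pivots at {ω,ΔT} ⇒ r = 2
Repeat: ω,ΔT; free: f,γ,t,X1,X2,X3
RREF:
  r0: [   1    1    0    1   -1    1    3   -3]
  r1: [   0    0    1    0    0   -3   -1    3]
Fix exponent of f at 1, γ at 0, t at 0, X1 at 0, X2 at 0, X3 at 0; solve each RREF row for its pivot's exponent:
  r0: exp(ω) + (1)·1 = 0 ⇒ exp(ω) = -1
  r1: exp(ΔT) + (0)·1 = 0 ⇒ exp(ΔT) = 0
Π_1 = ω^-1 · f

["-1", "1", "0", "0", "0", "0", "0", "0"]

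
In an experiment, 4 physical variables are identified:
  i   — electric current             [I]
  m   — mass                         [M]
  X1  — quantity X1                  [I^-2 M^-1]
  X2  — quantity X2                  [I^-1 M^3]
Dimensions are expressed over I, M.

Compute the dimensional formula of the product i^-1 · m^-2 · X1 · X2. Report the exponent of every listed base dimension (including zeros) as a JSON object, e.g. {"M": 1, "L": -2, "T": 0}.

{"I": -4, "M": 0}

Exponent matrix [I,M] × [i,m,X1,X2]:
  I: [ 1  0 -2 -1]
  M: [ 0  1 -1  3]
  [I]: (-1)·1+(-2)·0+(1)·-2+(1)·-1 = -4
  [M]: (-1)·0+(-2)·1+(1)·-1+(1)·3 = 0
⇒ I^-4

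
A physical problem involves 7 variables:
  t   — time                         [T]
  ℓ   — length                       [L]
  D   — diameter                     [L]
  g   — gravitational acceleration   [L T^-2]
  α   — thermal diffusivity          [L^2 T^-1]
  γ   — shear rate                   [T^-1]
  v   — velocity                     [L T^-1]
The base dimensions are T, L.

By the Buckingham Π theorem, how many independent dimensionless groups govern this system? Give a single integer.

Dimensional matrix (T×L by t×ℓ×D×g×α×γ×v):
  T: [ 1  0  0 -2 -1 -1 -1]
  L: [ 0  1  1  1  2  0  1]
Echelon form has 2 nonzero rows (pivots: t,ℓ)
7 vars − rank 2 = 5 Π groups

5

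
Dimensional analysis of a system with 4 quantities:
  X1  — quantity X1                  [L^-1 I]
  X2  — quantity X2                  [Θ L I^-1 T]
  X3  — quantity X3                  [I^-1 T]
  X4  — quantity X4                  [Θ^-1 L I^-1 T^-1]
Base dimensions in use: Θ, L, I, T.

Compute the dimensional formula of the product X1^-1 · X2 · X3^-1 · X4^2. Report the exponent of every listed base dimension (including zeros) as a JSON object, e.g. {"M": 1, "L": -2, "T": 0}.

{"Θ": -1, "L": 4, "I": -3, "T": -2}

Exponent matrix [Θ,L,I,T] × [X1,X2,X3,X4]:
  Θ: [ 0  1  0 -1]
  L: [-1  1  0  1]
  I: [ 1 -1 -1 -1]
  T: [ 0  1  1 -1]
  [Θ]: (-1)·0+(1)·1+(-1)·0+(2)·-1 = -1
  [L]: (-1)·-1+(1)·1+(-1)·0+(2)·1 = 4
  [I]: (-1)·1+(1)·-1+(-1)·-1+(2)·-1 = -3
  [T]: (-1)·0+(1)·1+(-1)·1+(2)·-1 = -2
⇒ Θ^-1 L^4 I^-3 T^-2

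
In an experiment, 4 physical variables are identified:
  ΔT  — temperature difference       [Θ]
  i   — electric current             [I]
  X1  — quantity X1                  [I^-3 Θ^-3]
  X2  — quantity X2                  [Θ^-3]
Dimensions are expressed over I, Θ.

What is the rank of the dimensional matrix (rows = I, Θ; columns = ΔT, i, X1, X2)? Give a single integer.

Dimensional matrix (I×Θ by ΔT×i×X1×X2):
  I: [ 0  1 -3  0]
  Θ: [ 1  0 -3 -3]
Echelon form has 2 nonzero rows (pivots: ΔT,i)

2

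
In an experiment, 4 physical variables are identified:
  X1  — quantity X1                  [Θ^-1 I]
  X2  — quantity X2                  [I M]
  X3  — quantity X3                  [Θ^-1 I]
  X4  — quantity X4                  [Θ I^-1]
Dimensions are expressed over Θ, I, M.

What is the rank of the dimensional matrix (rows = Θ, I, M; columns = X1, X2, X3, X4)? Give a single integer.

Write exponents as rows Θ,I,M / cols X1,X2,X3,X4:
  Θ: [-1  0 -1  1]
  I: [ 1  1  1 -1]
  M: [ 0  1  0  0]
RREF → pivots at {X1,X2} ⇒ r = 2

2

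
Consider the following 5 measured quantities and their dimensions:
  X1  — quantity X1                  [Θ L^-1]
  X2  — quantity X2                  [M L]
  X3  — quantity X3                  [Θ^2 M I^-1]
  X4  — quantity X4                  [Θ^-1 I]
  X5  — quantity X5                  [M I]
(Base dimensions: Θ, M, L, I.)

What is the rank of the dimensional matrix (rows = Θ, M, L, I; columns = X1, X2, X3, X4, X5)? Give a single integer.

Dimensional matrix (Θ×M×L×I by X1×X2×X3×X4×X5):
  Θ: [ 1  0  2 -1  0]
  M: [ 0  1  1  0  1]
  L: [-1  1  0  0  0]
  I: [ 0  0 -1  1  1]
Echelon form has 3 nonzero rows (pivots: X1,X2,X3)

3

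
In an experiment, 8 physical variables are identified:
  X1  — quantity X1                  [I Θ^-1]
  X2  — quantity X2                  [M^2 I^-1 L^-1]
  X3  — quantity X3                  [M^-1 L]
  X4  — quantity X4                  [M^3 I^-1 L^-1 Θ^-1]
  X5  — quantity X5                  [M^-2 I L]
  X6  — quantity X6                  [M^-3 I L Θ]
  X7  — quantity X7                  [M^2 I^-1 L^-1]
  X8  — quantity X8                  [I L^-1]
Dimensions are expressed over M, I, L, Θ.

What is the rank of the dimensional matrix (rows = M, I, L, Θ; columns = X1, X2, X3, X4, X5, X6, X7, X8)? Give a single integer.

Exponent matrix [M,I,L,Θ] × [X1,X2,X3,X4,X5,X6,X7,X8]:
  M: [ 0  2 -1  3 -2 -3  2  0]
  I: [ 1 -1  0 -1  1  1 -1  1]
  L: [ 0 -1  1 -1  1  1 -1 -1]
  Θ: [-1  0  0 -1  0  1  0  0]
Echelon form has 3 nonzero rows (pivots: X1,X2,X3)

3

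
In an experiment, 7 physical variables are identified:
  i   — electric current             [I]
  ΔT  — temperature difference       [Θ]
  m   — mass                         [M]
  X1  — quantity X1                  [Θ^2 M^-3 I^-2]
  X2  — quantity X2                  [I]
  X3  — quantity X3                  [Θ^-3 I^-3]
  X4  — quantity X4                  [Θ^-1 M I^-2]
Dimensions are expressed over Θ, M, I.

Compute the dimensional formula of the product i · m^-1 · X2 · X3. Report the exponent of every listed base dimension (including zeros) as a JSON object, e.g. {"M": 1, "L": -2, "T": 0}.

Exponent matrix [Θ,M,I] × [i,ΔT,m,X1,X2,X3,X4]:
  Θ: [ 0  1  0  2  0 -3 -1]
  M: [ 0  0  1 -3  0  0  1]
  I: [ 1  0  0 -2  1 -3 -2]
  [Θ]: (1)·0+(-1)·0+(1)·0+(1)·-3 = -3
  [M]: (1)·0+(-1)·1+(1)·0+(1)·0 = -1
  [I]: (1)·1+(-1)·0+(1)·1+(1)·-3 = -1
⇒ Θ^-3 M^-1 I^-1

{"Θ": -3, "M": -1, "I": -1}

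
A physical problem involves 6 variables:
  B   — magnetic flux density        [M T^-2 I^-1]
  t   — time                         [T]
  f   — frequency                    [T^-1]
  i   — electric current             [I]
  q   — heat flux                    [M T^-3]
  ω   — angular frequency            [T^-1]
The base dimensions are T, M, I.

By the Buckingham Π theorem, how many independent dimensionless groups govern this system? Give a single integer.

Write exponents as rows T,M,I / cols B,t,f,i,q,ω:
  T: [-2  1 -1  0 -3 -1]
  M: [ 1  0  0  0  1  0]
  I: [-1  0  0  1  0  0]
RREF → pivots at {B,t,i} ⇒ r = 3
n=6, r=3 ⇒ 3 dimensionless groups

3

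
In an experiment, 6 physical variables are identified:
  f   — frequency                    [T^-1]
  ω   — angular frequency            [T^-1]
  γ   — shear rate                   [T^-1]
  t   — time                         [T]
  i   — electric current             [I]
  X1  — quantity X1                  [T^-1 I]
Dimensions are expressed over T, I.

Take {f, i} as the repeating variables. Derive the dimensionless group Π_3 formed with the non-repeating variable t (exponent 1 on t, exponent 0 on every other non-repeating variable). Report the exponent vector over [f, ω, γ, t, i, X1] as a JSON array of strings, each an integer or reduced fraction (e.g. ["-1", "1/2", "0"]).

Write exponents as rows T,I / cols f,ω,γ,t,i,X1:
  T: [-1 -1 -1  1  0 -1]
  I: [ 0  0  0  0  1  1]
RREF → pivots at {f,i} ⇒ r = 2
Pivot set = {f,i}, free = {ω,γ,t,X1}
RREF:
  r0: [   1    1    1   -1    0    1]
  r1: [   0    0    0    0    1    1]
Fix exponent of t at 1, ω at 0, γ at 0, X1 at 0; solve each RREF row for its pivot's exponent:
  r0: exp(f) + (-1)·1 = 0 ⇒ exp(f) = 1
  r1: exp(i) + (0)·1 = 0 ⇒ exp(i) = 0
Π_3 = f · t

["1", "0", "0", "1", "0", "0"]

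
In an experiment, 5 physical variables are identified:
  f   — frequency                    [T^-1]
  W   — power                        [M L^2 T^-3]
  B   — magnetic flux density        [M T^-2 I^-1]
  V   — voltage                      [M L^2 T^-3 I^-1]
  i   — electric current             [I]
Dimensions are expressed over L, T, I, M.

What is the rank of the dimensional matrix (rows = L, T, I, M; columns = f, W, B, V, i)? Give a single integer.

Dimensional matrix (L×T×I×M by f×W×B×V×i):
  L: [ 0  2  0  2  0]
  T: [-1 -3 -2 -3  0]
  I: [ 0  0 -1 -1  1]
  M: [ 0  1  1  1  0]
RREF → pivots at {f,W,B,V} ⇒ r = 4

4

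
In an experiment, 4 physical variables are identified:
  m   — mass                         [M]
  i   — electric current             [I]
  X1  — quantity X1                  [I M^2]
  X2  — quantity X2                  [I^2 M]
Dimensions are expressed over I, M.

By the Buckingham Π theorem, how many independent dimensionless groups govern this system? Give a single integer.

Dimensional matrix (I×M by m×i×X1×X2):
  I: [ 0  1  1  2]
  M: [ 1  0  2  1]
Row reduction gives pivot columns m,i; rank = 2
n=4, r=2 ⇒ 2 dimensionless groups

2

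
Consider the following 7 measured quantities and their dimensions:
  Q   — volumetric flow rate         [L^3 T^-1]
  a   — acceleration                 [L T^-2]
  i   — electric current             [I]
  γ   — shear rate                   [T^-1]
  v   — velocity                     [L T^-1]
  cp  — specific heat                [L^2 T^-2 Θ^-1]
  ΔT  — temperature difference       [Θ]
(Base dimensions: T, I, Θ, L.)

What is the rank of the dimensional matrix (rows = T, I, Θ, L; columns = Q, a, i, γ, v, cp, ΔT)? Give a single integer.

4

Exponent matrix [T,I,Θ,L] × [Q,a,i,γ,v,cp,ΔT]:
  T: [-1 -2  0 -1 -1 -2  0]
  I: [ 0  0  1  0  0  0  0]
  Θ: [ 0  0  0  0  0 -1  1]
  L: [ 3  1  0  0  1  2  0]
RREF → pivots at {Q,a,i,cp} ⇒ r = 4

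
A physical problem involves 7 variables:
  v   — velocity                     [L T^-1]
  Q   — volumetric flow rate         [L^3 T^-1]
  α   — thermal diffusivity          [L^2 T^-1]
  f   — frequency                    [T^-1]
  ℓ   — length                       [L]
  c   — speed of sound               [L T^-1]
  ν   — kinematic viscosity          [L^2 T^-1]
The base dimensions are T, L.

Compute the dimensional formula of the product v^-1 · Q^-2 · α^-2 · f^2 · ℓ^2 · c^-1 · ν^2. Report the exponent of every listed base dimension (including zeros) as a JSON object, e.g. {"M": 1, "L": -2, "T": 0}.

{"T": 2, "L": -6}

Dimensional matrix (T×L by v×Q×α×f×ℓ×c×ν):
  T: [-1 -1 -1 -1  0 -1 -1]
  L: [ 1  3  2  0  1  1  2]
  [T]: (-1)·-1+(-2)·-1+(-2)·-1+(2)·-1+(2)·0+(-1)·-1+(2)·-1 = 2
  [L]: (-1)·1+(-2)·3+(-2)·2+(2)·0+(2)·1+(-1)·1+(2)·2 = -6
⇒ T^2 L^-6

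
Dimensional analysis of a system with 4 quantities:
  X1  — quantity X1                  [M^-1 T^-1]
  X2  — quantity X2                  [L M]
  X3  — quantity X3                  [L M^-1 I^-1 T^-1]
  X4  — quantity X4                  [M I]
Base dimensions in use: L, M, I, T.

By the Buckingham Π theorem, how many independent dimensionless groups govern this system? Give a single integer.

Write exponents as rows L,M,I,T / cols X1,X2,X3,X4:
  L: [ 0  1  1  0]
  M: [-1  1 -1  1]
  I: [ 0  0 -1  1]
  T: [-1  0 -1  0]
RREF → pivots at {X1,X2,X3} ⇒ r = 3
n=4, r=3 ⇒ 1 dimensionless group

1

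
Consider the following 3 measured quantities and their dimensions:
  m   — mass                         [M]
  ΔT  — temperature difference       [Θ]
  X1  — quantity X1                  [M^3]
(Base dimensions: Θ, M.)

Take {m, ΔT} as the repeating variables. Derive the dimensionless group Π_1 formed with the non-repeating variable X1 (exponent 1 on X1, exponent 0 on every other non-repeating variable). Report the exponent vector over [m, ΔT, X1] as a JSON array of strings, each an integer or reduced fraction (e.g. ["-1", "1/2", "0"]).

["-3", "0", "1"]

Write exponents as rows Θ,M / cols m,ΔT,X1:
  Θ: [ 0  1  0]
  M: [ 1  0  3]
Echelon form has 2 nonzero rows (pivots: m,ΔT)
Repeat: m,ΔT; free: X1
RREF:
  r0: [   1    0    3]
  r1: [   0    1    0]
Fix exponent of X1 at 1; solve each RREF row for its pivot's exponent:
  r0: exp(m) + (3)·1 = 0 ⇒ exp(m) = -3
  r1: exp(ΔT) + (0)·1 = 0 ⇒ exp(ΔT) = 0
Π_1 = m^-3 · X1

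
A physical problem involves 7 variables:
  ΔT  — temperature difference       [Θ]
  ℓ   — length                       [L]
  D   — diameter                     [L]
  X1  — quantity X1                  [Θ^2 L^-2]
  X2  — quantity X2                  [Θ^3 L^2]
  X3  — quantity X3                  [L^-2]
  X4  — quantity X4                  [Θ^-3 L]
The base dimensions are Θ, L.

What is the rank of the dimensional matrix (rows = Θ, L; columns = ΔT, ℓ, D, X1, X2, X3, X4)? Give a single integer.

2

Write exponents as rows Θ,L / cols ΔT,ℓ,D,X1,X2,X3,X4:
  Θ: [ 1  0  0  2  3  0 -3]
  L: [ 0  1  1 -2  2 -2  1]
RREF → pivots at {ΔT,ℓ} ⇒ r = 2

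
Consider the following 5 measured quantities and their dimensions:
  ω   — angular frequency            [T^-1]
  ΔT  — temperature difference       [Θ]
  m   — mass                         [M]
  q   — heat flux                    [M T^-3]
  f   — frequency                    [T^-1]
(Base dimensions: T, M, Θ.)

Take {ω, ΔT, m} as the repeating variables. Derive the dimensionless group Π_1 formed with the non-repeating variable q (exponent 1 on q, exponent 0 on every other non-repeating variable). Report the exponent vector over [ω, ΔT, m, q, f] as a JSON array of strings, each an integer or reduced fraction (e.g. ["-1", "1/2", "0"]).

["-3", "0", "-1", "1", "0"]

Write exponents as rows T,M,Θ / cols ω,ΔT,m,q,f:
  T: [-1  0  0 -3 -1]
  M: [ 0  0  1  1  0]
  Θ: [ 0  1  0  0  0]
Echelon form has 3 nonzero rows (pivots: ω,ΔT,m)
Pivot set = {ω,ΔT,m}, free = {q,f}
RREF:
  r0: [   1    0    0    3    1]
  r1: [   0    1    0    0    0]
  r2: [   0    0    1    1    0]
Fix exponent of q at 1, f at 0; solve each RREF row for its pivot's exponent:
  r0: exp(ω) + (3)·1 = 0 ⇒ exp(ω) = -3
  r1: exp(ΔT) + (0)·1 = 0 ⇒ exp(ΔT) = 0
  r2: exp(m) + (1)·1 = 0 ⇒ exp(m) = -1
Π_1 = ω^-3 · m^-1 · q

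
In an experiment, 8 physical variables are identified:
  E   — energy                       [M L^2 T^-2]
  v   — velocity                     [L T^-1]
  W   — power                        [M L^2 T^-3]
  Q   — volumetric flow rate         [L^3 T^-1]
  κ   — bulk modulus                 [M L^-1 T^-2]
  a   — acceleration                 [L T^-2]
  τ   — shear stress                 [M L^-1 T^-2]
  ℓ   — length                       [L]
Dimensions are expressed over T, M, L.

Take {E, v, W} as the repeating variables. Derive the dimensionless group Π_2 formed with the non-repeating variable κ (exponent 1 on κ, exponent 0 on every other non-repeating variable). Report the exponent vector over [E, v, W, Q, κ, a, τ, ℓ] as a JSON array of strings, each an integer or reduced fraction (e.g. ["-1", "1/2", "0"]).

["2", "3", "-3", "0", "1", "0", "0", "0"]

Write exponents as rows T,M,L / cols E,v,W,Q,κ,a,τ,ℓ:
  T: [-2 -1 -3 -1 -2 -2 -2  0]
  M: [ 1  0  1  0  1  0  1  0]
  L: [ 2  1  2  3 -1  1 -1  1]
Row reduction gives pivot columns E,v,W; rank = 3
Repeat: E,v,W; free: Q,κ,a,τ,ℓ
RREF:
  r0: [   1    0    0    2   -2   -1   -2    1]
  r1: [   0    1    0    3   -3    1   -3    1]
  r2: [   0    0    1   -2    3    1    3   -1]
Fix exponent of κ at 1, Q at 0, a at 0, τ at 0, ℓ at 0; solve each RREF row for its pivot's exponent:
  r0: exp(E) + (-2)·1 = 0 ⇒ exp(E) = 2
  r1: exp(v) + (-3)·1 = 0 ⇒ exp(v) = 3
  r2: exp(W) + (3)·1 = 0 ⇒ exp(W) = -3
Π_2 = E^2 · v^3 · W^-3 · κ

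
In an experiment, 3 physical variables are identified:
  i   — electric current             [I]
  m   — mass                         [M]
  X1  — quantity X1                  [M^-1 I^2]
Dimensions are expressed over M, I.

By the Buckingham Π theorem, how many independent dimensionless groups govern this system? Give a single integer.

Write exponents as rows M,I / cols i,m,X1:
  M: [ 0  1 -1]
  I: [ 1  0  2]
Row reduction gives pivot columns i,m; rank = 2
Π count = n − r = 3 − 2 = 1

1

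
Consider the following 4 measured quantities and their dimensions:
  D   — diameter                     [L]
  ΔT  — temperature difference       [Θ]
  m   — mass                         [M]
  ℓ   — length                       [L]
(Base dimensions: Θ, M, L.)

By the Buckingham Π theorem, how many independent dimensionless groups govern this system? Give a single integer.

Dimensional matrix (Θ×M×L by D×ΔT×m×ℓ):
  Θ: [ 0  1  0  0]
  M: [ 0  0  1  0]
  L: [ 1  0  0  1]
Echelon form has 3 nonzero rows (pivots: D,ΔT,m)
Π count = n − r = 4 − 3 = 1

1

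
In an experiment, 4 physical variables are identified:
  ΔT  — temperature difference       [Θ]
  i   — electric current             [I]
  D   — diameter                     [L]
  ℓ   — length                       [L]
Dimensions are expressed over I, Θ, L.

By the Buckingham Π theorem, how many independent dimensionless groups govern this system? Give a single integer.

Dimensional matrix (I×Θ×L by ΔT×i×D×ℓ):
  I: [ 0  1  0  0]
  Θ: [ 1  0  0  0]
  L: [ 0  0  1  1]
Row reduction gives pivot columns ΔT,i,D; rank = 3
n=4, r=3 ⇒ 1 dimensionless group

1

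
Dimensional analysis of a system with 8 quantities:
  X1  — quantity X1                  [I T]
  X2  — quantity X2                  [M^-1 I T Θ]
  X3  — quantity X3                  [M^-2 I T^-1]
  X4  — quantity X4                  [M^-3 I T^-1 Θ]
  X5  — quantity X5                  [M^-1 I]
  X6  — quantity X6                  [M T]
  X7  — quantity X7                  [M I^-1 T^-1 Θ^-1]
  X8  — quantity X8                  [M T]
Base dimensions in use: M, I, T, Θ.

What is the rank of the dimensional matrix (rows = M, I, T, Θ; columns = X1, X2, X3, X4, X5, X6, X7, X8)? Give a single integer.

3

Dimensional matrix (M×I×T×Θ by X1×X2×X3×X4×X5×X6×X7×X8):
  M: [ 0 -1 -2 -3 -1  1  1  1]
  I: [ 1  1  1  1  1  0 -1  0]
  T: [ 1  1 -1 -1  0  1 -1  1]
  Θ: [ 0  1  0  1  0  0 -1  0]
RREF → pivots at {X1,X2,X3} ⇒ r = 3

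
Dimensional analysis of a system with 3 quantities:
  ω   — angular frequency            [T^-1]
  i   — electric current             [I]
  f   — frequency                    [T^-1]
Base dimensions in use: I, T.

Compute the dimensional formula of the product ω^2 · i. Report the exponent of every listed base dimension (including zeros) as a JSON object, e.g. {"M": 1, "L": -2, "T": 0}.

Dimensional matrix (I×T by ω×i×f):
  I: [ 0  1  0]
  T: [-1  0 -1]
  [I]: (2)·0+(1)·1 = 1
  [T]: (2)·-1+(1)·0 = -2
⇒ I T^-2

{"I": 1, "T": -2}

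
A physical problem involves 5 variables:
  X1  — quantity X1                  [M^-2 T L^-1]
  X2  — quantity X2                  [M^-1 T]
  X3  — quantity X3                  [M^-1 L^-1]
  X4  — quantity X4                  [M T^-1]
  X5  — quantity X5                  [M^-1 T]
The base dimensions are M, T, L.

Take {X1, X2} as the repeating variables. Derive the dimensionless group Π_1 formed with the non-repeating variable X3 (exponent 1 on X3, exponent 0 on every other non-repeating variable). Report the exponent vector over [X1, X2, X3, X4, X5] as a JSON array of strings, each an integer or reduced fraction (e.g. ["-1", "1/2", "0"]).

["-1", "1", "1", "0", "0"]

Dimensional matrix (M×T×L by X1×X2×X3×X4×X5):
  M: [-2 -1 -1  1 -1]
  T: [ 1  1  0 -1  1]
  L: [-1  0 -1  0  0]
Row reduction gives pivot columns X1,X2; rank = 2
Repeat: X1,X2; free: X3,X4,X5
RREF:
  r0: [   1    0    1    0    0]
  r1: [   0    1   -1   -1    1]
  r2: [   0    0    0    0    0]
Fix exponent of X3 at 1, X4 at 0, X5 at 0; solve each RREF row for its pivot's exponent:
  r0: exp(X1) + (1)·1 = 0 ⇒ exp(X1) = -1
  r1: exp(X2) + (-1)·1 = 0 ⇒ exp(X2) = 1
Π_1 = X1^-1 · X2 · X3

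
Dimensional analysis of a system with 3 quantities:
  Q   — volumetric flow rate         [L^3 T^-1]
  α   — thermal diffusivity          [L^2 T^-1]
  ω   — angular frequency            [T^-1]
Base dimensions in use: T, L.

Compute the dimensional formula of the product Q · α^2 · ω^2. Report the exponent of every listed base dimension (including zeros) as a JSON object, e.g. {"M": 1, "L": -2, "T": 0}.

Write exponents as rows T,L / cols Q,α,ω:
  T: [-1 -1 -1]
  L: [ 3  2  0]
  [T]: (1)·-1+(2)·-1+(2)·-1 = -5
  [L]: (1)·3+(2)·2+(2)·0 = 7
⇒ T^-5 L^7

{"T": -5, "L": 7}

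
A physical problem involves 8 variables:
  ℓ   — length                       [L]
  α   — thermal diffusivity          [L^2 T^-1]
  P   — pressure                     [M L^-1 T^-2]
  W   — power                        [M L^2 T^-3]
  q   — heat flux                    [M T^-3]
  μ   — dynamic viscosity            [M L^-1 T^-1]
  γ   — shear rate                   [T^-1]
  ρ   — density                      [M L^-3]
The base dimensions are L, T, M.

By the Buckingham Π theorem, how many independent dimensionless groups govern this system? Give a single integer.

Dimensional matrix (L×T×M by ℓ×α×P×W×q×μ×γ×ρ):
  L: [ 1  2 -1  2  0 -1  0 -3]
  T: [ 0 -1 -2 -3 -3 -1 -1  0]
  M: [ 0  0  1  1  1  1  0  1]
Echelon form has 3 nonzero rows (pivots: ℓ,α,P)
Π count = n − r = 8 − 3 = 5

5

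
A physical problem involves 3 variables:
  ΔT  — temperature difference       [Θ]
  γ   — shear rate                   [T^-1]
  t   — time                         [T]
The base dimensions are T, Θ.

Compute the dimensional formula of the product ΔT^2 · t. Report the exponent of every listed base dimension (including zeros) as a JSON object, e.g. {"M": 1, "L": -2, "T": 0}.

{"T": 1, "Θ": 2}

Exponent matrix [T,Θ] × [ΔT,γ,t]:
  T: [ 0 -1  1]
  Θ: [ 1  0  0]
  [T]: (2)·0+(1)·1 = 1
  [Θ]: (2)·1+(1)·0 = 2
⇒ T Θ^2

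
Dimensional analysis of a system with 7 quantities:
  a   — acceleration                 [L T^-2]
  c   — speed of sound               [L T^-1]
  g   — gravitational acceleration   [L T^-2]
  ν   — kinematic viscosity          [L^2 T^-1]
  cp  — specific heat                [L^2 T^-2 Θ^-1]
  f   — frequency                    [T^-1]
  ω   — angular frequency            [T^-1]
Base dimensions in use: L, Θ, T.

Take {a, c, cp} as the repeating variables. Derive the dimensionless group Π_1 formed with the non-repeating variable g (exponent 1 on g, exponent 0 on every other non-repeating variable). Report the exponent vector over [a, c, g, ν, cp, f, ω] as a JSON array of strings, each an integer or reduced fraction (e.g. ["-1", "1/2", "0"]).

["-1", "0", "1", "0", "0", "0", "0"]

Dimensional matrix (L×Θ×T by a×c×g×ν×cp×f×ω):
  L: [ 1  1  1  2  2  0  0]
  Θ: [ 0  0  0  0 -1  0  0]
  T: [-2 -1 -2 -1 -2 -1 -1]
RREF → pivots at {a,c,cp} ⇒ r = 3
Pivot set = {a,c,cp}, free = {g,ν,f,ω}
RREF:
  r0: [   1    0    1   -1    0    1    1]
  r1: [   0    1    0    3    0   -1   -1]
  r2: [   0    0    0    0    1    0    0]
Fix exponent of g at 1, ν at 0, f at 0, ω at 0; solve each RREF row for its pivot's exponent:
  r0: exp(a) + (1)·1 = 0 ⇒ exp(a) = -1
  r1: exp(c) + (0)·1 = 0 ⇒ exp(c) = 0
  r2: exp(cp) + (0)·1 = 0 ⇒ exp(cp) = 0
Π_1 = a^-1 · g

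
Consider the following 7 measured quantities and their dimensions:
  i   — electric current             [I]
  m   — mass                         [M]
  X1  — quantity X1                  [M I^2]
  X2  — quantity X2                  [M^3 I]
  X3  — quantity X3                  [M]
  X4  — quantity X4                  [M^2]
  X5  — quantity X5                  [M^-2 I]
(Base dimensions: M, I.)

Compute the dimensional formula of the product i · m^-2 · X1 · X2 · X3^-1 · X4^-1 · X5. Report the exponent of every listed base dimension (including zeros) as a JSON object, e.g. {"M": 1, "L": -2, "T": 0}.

Exponent matrix [M,I] × [i,m,X1,X2,X3,X4,X5]:
  M: [ 0  1  1  3  1  2 -2]
  I: [ 1  0  2  1  0  0  1]
  [M]: (1)·0+(-2)·1+(1)·1+(1)·3+(-1)·1+(-1)·2+(1)·-2 = -3
  [I]: (1)·1+(-2)·0+(1)·2+(1)·1+(-1)·0+(-1)·0+(1)·1 = 5
⇒ M^-3 I^5

{"M": -3, "I": 5}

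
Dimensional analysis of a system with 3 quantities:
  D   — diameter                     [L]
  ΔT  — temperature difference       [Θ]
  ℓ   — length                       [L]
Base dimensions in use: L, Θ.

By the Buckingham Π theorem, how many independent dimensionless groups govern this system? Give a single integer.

1

Dimensional matrix (L×Θ by D×ΔT×ℓ):
  L: [ 1  0  1]
  Θ: [ 0  1  0]
RREF → pivots at {D,ΔT} ⇒ r = 2
Π count = n − r = 3 − 2 = 1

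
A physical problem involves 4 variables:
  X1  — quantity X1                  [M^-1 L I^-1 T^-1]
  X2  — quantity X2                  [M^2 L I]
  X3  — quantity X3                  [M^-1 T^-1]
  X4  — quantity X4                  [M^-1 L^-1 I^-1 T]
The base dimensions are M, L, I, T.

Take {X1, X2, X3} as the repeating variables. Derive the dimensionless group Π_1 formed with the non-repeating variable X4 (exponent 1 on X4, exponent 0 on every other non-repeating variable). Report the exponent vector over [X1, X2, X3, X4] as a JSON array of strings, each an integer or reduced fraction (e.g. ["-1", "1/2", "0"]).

["0", "1", "1", "1"]

Write exponents as rows M,L,I,T / cols X1,X2,X3,X4:
  M: [-1  2 -1 -1]
  L: [ 1  1  0 -1]
  I: [-1  1  0 -1]
  T: [-1  0 -1  1]
Row reduction gives pivot columns X1,X2,X3; rank = 3
Pivot set = {X1,X2,X3}, free = {X4}
RREF:
  r0: [   1    0    0    0]
  r1: [   0    1    0   -1]
  r2: [   0    0    1   -1]
  r3: [   0    0    0    0]
Fix exponent of X4 at 1; solve each RREF row for its pivot's exponent:
  r0: exp(X1) + (0)·1 = 0 ⇒ exp(X1) = 0
  r1: exp(X2) + (-1)·1 = 0 ⇒ exp(X2) = 1
  r2: exp(X3) + (-1)·1 = 0 ⇒ exp(X3) = 1
Π_1 = X2 · X3 · X4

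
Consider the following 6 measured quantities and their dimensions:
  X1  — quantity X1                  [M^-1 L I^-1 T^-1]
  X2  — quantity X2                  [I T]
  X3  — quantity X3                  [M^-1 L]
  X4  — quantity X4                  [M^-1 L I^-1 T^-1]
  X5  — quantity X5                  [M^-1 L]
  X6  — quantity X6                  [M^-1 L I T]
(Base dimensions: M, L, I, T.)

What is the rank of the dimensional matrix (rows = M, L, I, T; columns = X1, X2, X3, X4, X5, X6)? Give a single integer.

Exponent matrix [M,L,I,T] × [X1,X2,X3,X4,X5,X6]:
  M: [-1  0 -1 -1 -1 -1]
  L: [ 1  0  1  1  1  1]
  I: [-1  1  0 -1  0  1]
  T: [-1  1  0 -1  0  1]
Echelon form has 2 nonzero rows (pivots: X1,X2)

2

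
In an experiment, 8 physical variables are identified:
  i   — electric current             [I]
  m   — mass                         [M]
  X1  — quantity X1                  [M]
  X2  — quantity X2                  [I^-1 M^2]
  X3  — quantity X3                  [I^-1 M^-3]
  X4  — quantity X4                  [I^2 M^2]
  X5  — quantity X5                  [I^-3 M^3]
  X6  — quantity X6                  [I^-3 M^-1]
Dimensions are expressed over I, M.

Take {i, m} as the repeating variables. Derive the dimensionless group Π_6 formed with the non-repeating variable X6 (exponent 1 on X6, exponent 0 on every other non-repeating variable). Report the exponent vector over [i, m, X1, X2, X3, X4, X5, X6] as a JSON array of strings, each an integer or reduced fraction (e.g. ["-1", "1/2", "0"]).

["3", "1", "0", "0", "0", "0", "0", "1"]

Write exponents as rows I,M / cols i,m,X1,X2,X3,X4,X5,X6:
  I: [ 1  0  0 -1 -1  2 -3 -3]
  M: [ 0  1  1  2 -3  2  3 -1]
RREF → pivots at {i,m} ⇒ r = 2
Repeat: i,m; free: X1,X2,X3,X4,X5,X6
RREF:
  r0: [   1    0    0   -1   -1    2   -3   -3]
  r1: [   0    1    1    2   -3    2    3   -1]
Fix exponent of X6 at 1, X1 at 0, X2 at 0, X3 at 0, X4 at 0, X5 at 0; solve each RREF row for its pivot's exponent:
  r0: exp(i) + (-3)·1 = 0 ⇒ exp(i) = 3
  r1: exp(m) + (-1)·1 = 0 ⇒ exp(m) = 1
Π_6 = i^3 · m · X6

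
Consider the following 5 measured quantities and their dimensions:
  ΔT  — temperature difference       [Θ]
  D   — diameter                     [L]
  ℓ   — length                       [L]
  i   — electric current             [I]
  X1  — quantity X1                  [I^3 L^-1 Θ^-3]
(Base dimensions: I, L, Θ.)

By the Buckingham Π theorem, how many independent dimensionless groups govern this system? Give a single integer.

Write exponents as rows I,L,Θ / cols ΔT,D,ℓ,i,X1:
  I: [ 0  0  0  1  3]
  L: [ 0  1  1  0 -1]
  Θ: [ 1  0  0  0 -3]
RREF → pivots at {ΔT,D,i} ⇒ r = 3
n=5, r=3 ⇒ 2 dimensionless groups

2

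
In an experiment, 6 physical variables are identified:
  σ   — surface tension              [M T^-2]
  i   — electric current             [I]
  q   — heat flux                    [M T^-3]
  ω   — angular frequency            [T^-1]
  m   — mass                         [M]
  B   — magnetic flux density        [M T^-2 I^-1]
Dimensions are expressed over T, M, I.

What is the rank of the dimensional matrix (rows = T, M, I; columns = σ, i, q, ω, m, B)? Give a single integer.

3

Dimensional matrix (T×M×I by σ×i×q×ω×m×B):
  T: [-2  0 -3 -1  0 -2]
  M: [ 1  0  1  0  1  1]
  I: [ 0  1  0  0  0 -1]
RREF → pivots at {σ,i,q} ⇒ r = 3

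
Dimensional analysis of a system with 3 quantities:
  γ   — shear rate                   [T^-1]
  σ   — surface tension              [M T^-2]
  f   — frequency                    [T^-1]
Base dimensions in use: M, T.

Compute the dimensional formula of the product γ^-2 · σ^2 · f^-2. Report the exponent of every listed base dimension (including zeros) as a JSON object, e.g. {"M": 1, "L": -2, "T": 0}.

{"M": 2, "T": 0}

Dimensional matrix (M×T by γ×σ×f):
  M: [ 0  1  0]
  T: [-1 -2 -1]
  [M]: (-2)·0+(2)·1+(-2)·0 = 2
  [T]: (-2)·-1+(2)·-2+(-2)·-1 = 0
⇒ M^2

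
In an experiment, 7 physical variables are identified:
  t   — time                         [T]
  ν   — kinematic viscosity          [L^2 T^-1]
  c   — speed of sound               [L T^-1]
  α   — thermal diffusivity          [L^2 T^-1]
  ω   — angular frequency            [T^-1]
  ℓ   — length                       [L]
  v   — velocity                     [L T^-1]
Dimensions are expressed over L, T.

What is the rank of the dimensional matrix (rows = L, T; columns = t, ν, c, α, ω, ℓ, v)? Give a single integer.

2

Write exponents as rows L,T / cols t,ν,c,α,ω,ℓ,v:
  L: [ 0  2  1  2  0  1  1]
  T: [ 1 -1 -1 -1 -1  0 -1]
Echelon form has 2 nonzero rows (pivots: t,ν)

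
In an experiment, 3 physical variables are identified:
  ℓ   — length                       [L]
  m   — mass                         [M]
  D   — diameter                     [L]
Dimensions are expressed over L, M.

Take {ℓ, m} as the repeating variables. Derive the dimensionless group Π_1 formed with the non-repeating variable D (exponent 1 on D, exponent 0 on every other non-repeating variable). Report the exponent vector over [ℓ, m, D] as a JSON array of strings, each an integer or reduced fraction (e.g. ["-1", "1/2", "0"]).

["-1", "0", "1"]

Write exponents as rows L,M / cols ℓ,m,D:
  L: [ 1  0  1]
  M: [ 0  1  0]
Row reduction gives pivot columns ℓ,m; rank = 2
Repeat: ℓ,m; free: D
RREF:
  r0: [   1    0    1]
  r1: [   0    1    0]
Fix exponent of D at 1; solve each RREF row for its pivot's exponent:
  r0: exp(ℓ) + (1)·1 = 0 ⇒ exp(ℓ) = -1
  r1: exp(m) + (0)·1 = 0 ⇒ exp(m) = 0
Π_1 = ℓ^-1 · D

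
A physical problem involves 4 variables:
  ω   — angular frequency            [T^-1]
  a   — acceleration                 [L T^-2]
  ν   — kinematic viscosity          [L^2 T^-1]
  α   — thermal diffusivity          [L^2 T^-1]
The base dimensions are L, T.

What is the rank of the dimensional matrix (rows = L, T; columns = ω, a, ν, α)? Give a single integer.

Write exponents as rows L,T / cols ω,a,ν,α:
  L: [ 0  1  2  2]
  T: [-1 -2 -1 -1]
RREF → pivots at {ω,a} ⇒ r = 2

2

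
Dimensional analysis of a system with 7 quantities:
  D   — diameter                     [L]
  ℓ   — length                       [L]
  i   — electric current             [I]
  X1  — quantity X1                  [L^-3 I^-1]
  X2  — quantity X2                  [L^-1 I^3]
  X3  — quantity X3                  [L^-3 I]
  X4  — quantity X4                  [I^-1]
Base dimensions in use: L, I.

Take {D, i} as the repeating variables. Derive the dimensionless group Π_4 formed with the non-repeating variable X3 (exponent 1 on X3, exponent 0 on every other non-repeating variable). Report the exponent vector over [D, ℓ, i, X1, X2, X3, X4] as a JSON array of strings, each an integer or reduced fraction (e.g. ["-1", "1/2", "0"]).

["3", "0", "-1", "0", "0", "1", "0"]

Dimensional matrix (L×I by D×ℓ×i×X1×X2×X3×X4):
  L: [ 1  1  0 -3 -1 -3  0]
  I: [ 0  0  1 -1  3  1 -1]
Row reduction gives pivot columns D,i; rank = 2
Repeat: D,i; free: ℓ,X1,X2,X3,X4
RREF:
  r0: [   1    1    0   -3   -1   -3    0]
  r1: [   0    0    1   -1    3    1   -1]
Fix exponent of X3 at 1, ℓ at 0, X1 at 0, X2 at 0, X4 at 0; solve each RREF row for its pivot's exponent:
  r0: exp(D) + (-3)·1 = 0 ⇒ exp(D) = 3
  r1: exp(i) + (1)·1 = 0 ⇒ exp(i) = -1
Π_4 = D^3 · i^-1 · X3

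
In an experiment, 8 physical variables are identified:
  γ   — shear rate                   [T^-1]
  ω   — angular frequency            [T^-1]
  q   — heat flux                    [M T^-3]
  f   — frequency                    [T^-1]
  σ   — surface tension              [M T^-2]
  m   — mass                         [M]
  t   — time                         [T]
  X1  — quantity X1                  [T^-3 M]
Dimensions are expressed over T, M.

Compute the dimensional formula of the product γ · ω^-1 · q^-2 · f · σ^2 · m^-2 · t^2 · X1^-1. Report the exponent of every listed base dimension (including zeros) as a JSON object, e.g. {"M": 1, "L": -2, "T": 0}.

Write exponents as rows T,M / cols γ,ω,q,f,σ,m,t,X1:
  T: [-1 -1 -3 -1 -2  0  1 -3]
  M: [ 0  0  1  0  1  1  0  1]
  [T]: (1)·-1+(-1)·-1+(-2)·-3+(1)·-1+(2)·-2+(-2)·0+(2)·1+(-1)·-3 = 6
  [M]: (1)·0+(-1)·0+(-2)·1+(1)·0+(2)·1+(-2)·1+(2)·0+(-1)·1 = -3
⇒ T^6 M^-3

{"T": 6, "M": -3}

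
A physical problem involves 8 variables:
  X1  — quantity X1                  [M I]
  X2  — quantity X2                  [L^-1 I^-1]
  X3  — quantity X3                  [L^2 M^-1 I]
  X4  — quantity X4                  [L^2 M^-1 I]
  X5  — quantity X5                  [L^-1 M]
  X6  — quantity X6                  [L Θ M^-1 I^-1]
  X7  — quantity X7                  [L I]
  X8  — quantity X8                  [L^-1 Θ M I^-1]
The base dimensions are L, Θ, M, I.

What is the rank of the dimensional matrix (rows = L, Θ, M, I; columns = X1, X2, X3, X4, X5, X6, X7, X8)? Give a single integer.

3

Write exponents as rows L,Θ,M,I / cols X1,X2,X3,X4,X5,X6,X7,X8:
  L: [ 0 -1  2  2 -1  1  1 -1]
  Θ: [ 0  0  0  0  0  1  0  1]
  M: [ 1  0 -1 -1  1 -1  0  1]
  I: [ 1 -1  1  1  0 -1  1 -1]
Row reduction gives pivot columns X1,X2,X6; rank = 3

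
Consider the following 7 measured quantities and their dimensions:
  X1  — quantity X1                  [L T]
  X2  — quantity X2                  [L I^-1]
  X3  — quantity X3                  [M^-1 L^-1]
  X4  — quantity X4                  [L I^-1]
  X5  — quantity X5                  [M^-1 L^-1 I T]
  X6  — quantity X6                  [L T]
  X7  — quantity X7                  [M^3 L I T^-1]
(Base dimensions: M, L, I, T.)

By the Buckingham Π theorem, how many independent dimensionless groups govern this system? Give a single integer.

4

Dimensional matrix (M×L×I×T by X1×X2×X3×X4×X5×X6×X7):
  M: [ 0  0 -1  0 -1  0  3]
  L: [ 1  1 -1  1 -1  1  1]
  I: [ 0 -1  0 -1  1  0  1]
  T: [ 1  0  0  0  1  1 -1]
Row reduction gives pivot columns X1,X2,X3; rank = 3
7 vars − rank 3 = 4 Π groups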